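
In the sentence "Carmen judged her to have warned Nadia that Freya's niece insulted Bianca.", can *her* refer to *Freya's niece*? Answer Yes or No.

No

*her* is a pronoun; Principle B requires it to be free in its binding domain — the matrix clause.
— Freya's niece: subject of the clause headed by 'insulted'; is c-commanded by the pronoun; coreference would bind this R-expression — blocked (Principle C).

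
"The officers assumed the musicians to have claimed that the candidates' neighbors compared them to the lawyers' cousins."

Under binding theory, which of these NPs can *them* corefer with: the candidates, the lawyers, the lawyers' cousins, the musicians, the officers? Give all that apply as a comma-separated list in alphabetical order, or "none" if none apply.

the candidates, the musicians, the officers

*them* is a pronoun; Principle B requires it to be free in its binding domain — the clause headed by 'compared'.
— the candidates: possessor inside the subject DP of the clause headed by 'compared'; does not c-command the pronoun — Principle B does not apply; allowed.
— the lawyers: possessor inside the second object DP of the clause headed by 'compared'; is c-commanded by the pronoun; coreference would bind this R-expression — blocked (Principle C).
— the lawyers' cousins: second object of the clause headed by 'compared'; is c-commanded by the pronoun; coreference would bind this R-expression — blocked (Principle C).
— the musicians: subject of the clause headed by 'claimed'; c-commands the pronoun but lies outside its binding domain — allowed.
— the officers: subject of the matrix clause; c-commands the pronoun but lies outside its binding domain — allowed.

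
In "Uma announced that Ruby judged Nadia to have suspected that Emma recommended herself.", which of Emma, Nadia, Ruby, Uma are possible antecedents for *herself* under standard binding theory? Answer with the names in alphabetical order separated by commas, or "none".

Emma

*herself* is a reflexive; Principle A requires it to be bound within its binding domain — the clause headed by 'recommended'.
— Emma: subject of the clause headed by 'recommended'; c-commands the reflexive within its binding domain — allowed (Principle A).
— Nadia: subject of the clause headed by 'suspected'; c-commands the reflexive but lies outside its binding domain — cannot bind it (Principle A).
— Ruby: subject of the clause headed by 'judged'; c-commands the reflexive but lies outside its binding domain — cannot bind it (Principle A).
— Uma: subject of the matrix clause; c-commands the reflexive but lies outside its binding domain — cannot bind it (Principle A).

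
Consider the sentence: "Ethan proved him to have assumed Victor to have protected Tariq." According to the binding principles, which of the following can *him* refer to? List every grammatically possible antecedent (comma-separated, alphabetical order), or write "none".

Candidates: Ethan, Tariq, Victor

none

*him* is a pronoun; Principle B requires it to be free in its binding domain — the matrix clause.
— Ethan: subject of the matrix clause; c-commands the pronoun within its binding domain — blocked (Principle B).
— Tariq: object of the clause headed by 'protected'; is c-commanded by the pronoun; coreference would bind this R-expression — blocked (Principle C).
— Victor: subject of the clause headed by 'protected'; is c-commanded by the pronoun; coreference would bind this R-expression — blocked (Principle C).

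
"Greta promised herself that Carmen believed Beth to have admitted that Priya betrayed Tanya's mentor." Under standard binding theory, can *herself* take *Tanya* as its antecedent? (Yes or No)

No

*herself* is a reflexive; Principle A requires it to be bound within its binding domain — the matrix clause.
— Tanya: possessor inside the object DP of the clause headed by 'betrayed'; does not c-command the reflexive — cannot bind it (Principle A).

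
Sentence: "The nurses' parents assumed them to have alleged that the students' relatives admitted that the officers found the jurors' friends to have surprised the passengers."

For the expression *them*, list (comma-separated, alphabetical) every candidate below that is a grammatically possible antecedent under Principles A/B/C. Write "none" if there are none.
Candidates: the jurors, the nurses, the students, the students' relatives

the nurses

*them* is a pronoun; Principle B requires it to be free in its binding domain — the matrix clause.
— the jurors: possessor inside the subject DP of the clause headed by 'surprised'; is c-commanded by the pronoun; coreference would bind this R-expression — blocked (Principle C).
— the nurses: possessor inside the subject DP of the matrix clause; does not c-command the pronoun — Principle B does not apply; allowed.
— the students: possessor inside the subject DP of the clause headed by 'admitted'; is c-commanded by the pronoun; coreference would bind this R-expression — blocked (Principle C).
— the students' relatives: subject of the clause headed by 'admitted'; is c-commanded by the pronoun; coreference would bind this R-expression — blocked (Principle C).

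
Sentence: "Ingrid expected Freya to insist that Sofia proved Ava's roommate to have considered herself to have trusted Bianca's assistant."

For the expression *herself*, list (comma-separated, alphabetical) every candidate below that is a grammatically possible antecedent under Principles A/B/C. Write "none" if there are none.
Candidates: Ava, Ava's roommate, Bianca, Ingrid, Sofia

*herself* is a reflexive; Principle A requires it to be bound within its binding domain — the clause headed by 'considered'.
— Ava: possessor inside the subject DP of the clause headed by 'considered'; does not c-command the reflexive — cannot bind it (Principle A).
— Ava's roommate: subject of the clause headed by 'considered'; c-commands the reflexive within its binding domain — allowed (Principle A).
— Bianca: possessor inside the object DP of the clause headed by 'trusted'; does not c-command the reflexive — cannot bind it (Principle A).
— Ingrid: subject of the matrix clause; c-commands the reflexive but lies outside its binding domain — cannot bind it (Principle A).
— Sofia: subject of the clause headed by 'proved'; c-commands the reflexive but lies outside its binding domain — cannot bind it (Principle A).

Ava's roommate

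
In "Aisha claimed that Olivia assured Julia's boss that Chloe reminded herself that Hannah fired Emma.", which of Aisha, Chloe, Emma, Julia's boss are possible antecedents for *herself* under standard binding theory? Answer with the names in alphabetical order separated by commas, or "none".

*herself* is a reflexive; Principle A requires it to be bound within its binding domain — the clause headed by 'reminded'.
— Aisha: subject of the matrix clause; c-commands the reflexive but lies outside its binding domain — cannot bind it (Principle A).
— Chloe: subject of the clause headed by 'reminded'; c-commands the reflexive within its binding domain — allowed (Principle A).
— Emma: object of the clause headed by 'fired'; does not c-command the reflexive — cannot bind it (Principle A).
— Julia's boss: object of the clause headed by 'assured'; c-commands the reflexive but lies outside its binding domain — cannot bind it (Principle A).

Chloe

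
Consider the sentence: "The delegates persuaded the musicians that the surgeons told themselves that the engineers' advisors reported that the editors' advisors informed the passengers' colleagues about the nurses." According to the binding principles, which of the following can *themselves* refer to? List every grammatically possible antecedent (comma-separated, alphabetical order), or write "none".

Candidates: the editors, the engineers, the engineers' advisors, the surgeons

*themselves* is a reflexive; Principle A requires it to be bound within its binding domain — the clause headed by 'told'.
— the editors: possessor inside the subject DP of the clause headed by 'informed'; does not c-command the reflexive — cannot bind it (Principle A).
— the engineers: possessor inside the subject DP of the clause headed by 'reported'; does not c-command the reflexive — cannot bind it (Principle A).
— the engineers' advisors: subject of the clause headed by 'reported'; does not c-command the reflexive — cannot bind it (Principle A).
— the surgeons: subject of the clause headed by 'told'; c-commands the reflexive within its binding domain — allowed (Principle A).

the surgeons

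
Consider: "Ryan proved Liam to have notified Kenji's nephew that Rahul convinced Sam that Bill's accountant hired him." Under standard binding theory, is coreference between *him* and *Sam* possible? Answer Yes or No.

*Sam* is an R-expression; Principle C requires it to be free (not bound by any c-commanding expression).
— him: object of the clause headed by 'hired'; the pronoun does not c-command the R-expression — coreference allowed.

Yes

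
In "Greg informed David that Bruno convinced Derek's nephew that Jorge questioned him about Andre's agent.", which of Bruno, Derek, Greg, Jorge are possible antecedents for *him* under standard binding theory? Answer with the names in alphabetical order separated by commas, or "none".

Bruno, Derek, Greg

*him* is a pronoun; Principle B requires it to be free in its binding domain — the clause headed by 'questioned'.
— Bruno: subject of the clause headed by 'convinced'; c-commands the pronoun but lies outside its binding domain — allowed.
— Derek: possessor inside the object DP of the clause headed by 'convinced'; does not c-command the pronoun — Principle B does not apply; allowed.
— Greg: subject of the matrix clause; c-commands the pronoun but lies outside its binding domain — allowed.
— Jorge: subject of the clause headed by 'questioned'; c-commands the pronoun within its binding domain — blocked (Principle B).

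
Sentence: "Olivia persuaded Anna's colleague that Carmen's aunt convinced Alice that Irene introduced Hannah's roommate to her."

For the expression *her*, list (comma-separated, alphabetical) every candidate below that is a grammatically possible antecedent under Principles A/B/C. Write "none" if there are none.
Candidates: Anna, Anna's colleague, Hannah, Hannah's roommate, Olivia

*her* is a pronoun; Principle B requires it to be free in its binding domain — the clause headed by 'introduced'.
— Anna: possessor inside the object DP of the matrix clause; does not c-command the pronoun — Principle B does not apply; allowed.
— Anna's colleague: object of the matrix clause; c-commands the pronoun but lies outside its binding domain — allowed.
— Hannah: possessor inside the object DP of the clause headed by 'introduced'; does not c-command the pronoun — Principle B does not apply; allowed.
— Hannah's roommate: object of the clause headed by 'introduced'; c-commands the pronoun within its binding domain — blocked (Principle B).
— Olivia: subject of the matrix clause; c-commands the pronoun but lies outside its binding domain — allowed.

Anna, Anna's colleague, Hannah, Olivia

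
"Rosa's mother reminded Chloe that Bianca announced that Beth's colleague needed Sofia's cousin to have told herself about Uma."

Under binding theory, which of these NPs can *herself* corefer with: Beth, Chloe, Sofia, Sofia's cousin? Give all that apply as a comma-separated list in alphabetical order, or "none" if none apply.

*herself* is a reflexive; Principle A requires it to be bound within its binding domain — the clause headed by 'told'.
— Beth: possessor inside the subject DP of the clause headed by 'needed'; does not c-command the reflexive — cannot bind it (Principle A).
— Chloe: object of the matrix clause; c-commands the reflexive but lies outside its binding domain — cannot bind it (Principle A).
— Sofia: possessor inside the subject DP of the clause headed by 'told'; does not c-command the reflexive — cannot bind it (Principle A).
— Sofia's cousin: subject of the clause headed by 'told'; c-commands the reflexive within its binding domain — allowed (Principle A).

Sofia's cousin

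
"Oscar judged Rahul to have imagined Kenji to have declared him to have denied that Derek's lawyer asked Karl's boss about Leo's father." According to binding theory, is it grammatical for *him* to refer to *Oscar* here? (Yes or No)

*Oscar* is an R-expression; Principle C requires it to be free (not bound by any c-commanding expression).
— him: subject of the clause headed by 'denied'; the pronoun does not c-command the R-expression — coreference allowed.

Yes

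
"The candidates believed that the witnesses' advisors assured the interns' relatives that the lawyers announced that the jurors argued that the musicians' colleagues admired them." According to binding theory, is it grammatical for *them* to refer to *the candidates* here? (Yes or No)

*the candidates* is an R-expression; Principle C requires it to be free (not bound by any c-commanding expression).
— them: object of the clause headed by 'admired'; the pronoun does not c-command the R-expression — coreference allowed.

Yes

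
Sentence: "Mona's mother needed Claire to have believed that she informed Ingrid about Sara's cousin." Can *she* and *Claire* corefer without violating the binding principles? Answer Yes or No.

Yes

*Claire* is an R-expression; Principle C requires it to be free (not bound by any c-commanding expression).
— she: subject of the clause headed by 'informed'; the pronoun does not c-command the R-expression — coreference allowed.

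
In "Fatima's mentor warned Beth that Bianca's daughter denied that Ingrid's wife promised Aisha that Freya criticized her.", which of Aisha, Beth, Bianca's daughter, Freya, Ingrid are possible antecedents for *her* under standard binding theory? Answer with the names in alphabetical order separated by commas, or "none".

*her* is a pronoun; Principle B requires it to be free in its binding domain — the clause headed by 'criticized'.
— Aisha: object of the clause headed by 'promised'; c-commands the pronoun but lies outside its binding domain — allowed.
— Beth: object of the matrix clause; c-commands the pronoun but lies outside its binding domain — allowed.
— Bianca's daughter: subject of the clause headed by 'denied'; c-commands the pronoun but lies outside its binding domain — allowed.
— Freya: subject of the clause headed by 'criticized'; c-commands the pronoun within its binding domain — blocked (Principle B).
— Ingrid: possessor inside the subject DP of the clause headed by 'promised'; does not c-command the pronoun — Principle B does not apply; allowed.

Aisha, Beth, Bianca's daughter, Ingrid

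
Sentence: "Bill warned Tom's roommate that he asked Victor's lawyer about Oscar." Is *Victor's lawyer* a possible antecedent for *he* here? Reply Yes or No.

*he* is a pronoun; Principle B requires it to be free in its binding domain — the clause headed by 'asked'.
— Victor's lawyer: object of the clause headed by 'asked'; is c-commanded by the pronoun; coreference would bind this R-expression — blocked (Principle C).

No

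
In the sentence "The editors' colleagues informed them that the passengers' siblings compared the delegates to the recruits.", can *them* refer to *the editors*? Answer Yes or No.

*them* is a pronoun; Principle B requires it to be free in its binding domain — the matrix clause.
— the editors: possessor inside the subject DP of the matrix clause; does not c-command the pronoun — Principle B does not apply; allowed.

Yes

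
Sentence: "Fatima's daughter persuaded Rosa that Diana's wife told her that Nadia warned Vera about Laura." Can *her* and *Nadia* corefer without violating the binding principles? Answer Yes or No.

*Nadia* is an R-expression; Principle C requires it to be free (not bound by any c-commanding expression).
— her: object of the clause headed by 'told'; the pronoun c-commands the R-expression — coreference blocked (Principle C).

No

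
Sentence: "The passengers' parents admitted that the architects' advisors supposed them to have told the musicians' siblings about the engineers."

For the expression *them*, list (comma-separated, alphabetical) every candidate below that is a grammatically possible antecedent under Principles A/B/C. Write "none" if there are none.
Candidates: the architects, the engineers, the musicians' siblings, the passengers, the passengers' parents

*them* is a pronoun; Principle B requires it to be free in its binding domain — the clause headed by 'supposed'.
— the architects: possessor inside the subject DP of the clause headed by 'supposed'; does not c-command the pronoun — Principle B does not apply; allowed.
— the engineers: second object of the clause headed by 'told'; is c-commanded by the pronoun; coreference would bind this R-expression — blocked (Principle C).
— the musicians' siblings: object of the clause headed by 'told'; is c-commanded by the pronoun; coreference would bind this R-expression — blocked (Principle C).
— the passengers: possessor inside the subject DP of the matrix clause; does not c-command the pronoun — Principle B does not apply; allowed.
— the passengers' parents: subject of the matrix clause; c-commands the pronoun but lies outside its binding domain — allowed.

the architects, the passengers, the passengers' parents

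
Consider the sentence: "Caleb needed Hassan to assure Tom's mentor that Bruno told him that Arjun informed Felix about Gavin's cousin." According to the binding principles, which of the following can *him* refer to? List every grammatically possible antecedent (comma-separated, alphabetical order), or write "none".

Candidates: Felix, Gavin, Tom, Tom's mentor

Tom, Tom's mentor

*him* is a pronoun; Principle B requires it to be free in its binding domain — the clause headed by 'told'.
— Felix: object of the clause headed by 'informed'; is c-commanded by the pronoun; coreference would bind this R-expression — blocked (Principle C).
— Gavin: possessor inside the second object DP of the clause headed by 'informed'; is c-commanded by the pronoun; coreference would bind this R-expression — blocked (Principle C).
— Tom: possessor inside the object DP of the clause headed by 'assure'; does not c-command the pronoun — Principle B does not apply; allowed.
— Tom's mentor: object of the clause headed by 'assure'; c-commands the pronoun but lies outside its binding domain — allowed.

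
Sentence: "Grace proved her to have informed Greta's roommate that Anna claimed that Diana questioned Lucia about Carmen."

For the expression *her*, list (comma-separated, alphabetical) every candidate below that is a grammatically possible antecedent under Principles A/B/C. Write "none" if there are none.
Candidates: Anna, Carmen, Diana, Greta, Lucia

*her* is a pronoun; Principle B requires it to be free in its binding domain — the matrix clause.
— Anna: subject of the clause headed by 'claimed'; is c-commanded by the pronoun; coreference would bind this R-expression — blocked (Principle C).
— Carmen: second object of the clause headed by 'questioned'; is c-commanded by the pronoun; coreference would bind this R-expression — blocked (Principle C).
— Diana: subject of the clause headed by 'questioned'; is c-commanded by the pronoun; coreference would bind this R-expression — blocked (Principle C).
— Greta: possessor inside the object DP of the clause headed by 'informed'; is c-commanded by the pronoun; coreference would bind this R-expression — blocked (Principle C).
— Lucia: object of the clause headed by 'questioned'; is c-commanded by the pronoun; coreference would bind this R-expression — blocked (Principle C).

none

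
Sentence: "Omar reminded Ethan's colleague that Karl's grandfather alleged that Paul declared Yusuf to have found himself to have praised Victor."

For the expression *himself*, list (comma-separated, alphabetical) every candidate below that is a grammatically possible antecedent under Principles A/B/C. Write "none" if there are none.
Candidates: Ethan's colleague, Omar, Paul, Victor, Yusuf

Yusuf

*himself* is a reflexive; Principle A requires it to be bound within its binding domain — the clause headed by 'found'.
— Ethan's colleague: object of the matrix clause; c-commands the reflexive but lies outside its binding domain — cannot bind it (Principle A).
— Omar: subject of the matrix clause; c-commands the reflexive but lies outside its binding domain — cannot bind it (Principle A).
— Paul: subject of the clause headed by 'declared'; c-commands the reflexive but lies outside its binding domain — cannot bind it (Principle A).
— Victor: object of the clause headed by 'praised'; does not c-command the reflexive — cannot bind it (Principle A).
— Yusuf: subject of the clause headed by 'found'; c-commands the reflexive within its binding domain — allowed (Principle A).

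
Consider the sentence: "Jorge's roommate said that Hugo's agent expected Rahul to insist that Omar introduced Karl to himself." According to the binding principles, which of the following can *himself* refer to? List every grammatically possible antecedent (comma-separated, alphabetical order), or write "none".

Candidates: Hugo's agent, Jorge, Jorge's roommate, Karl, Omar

*himself* is a reflexive; Principle A requires it to be bound within its binding domain — the clause headed by 'introduced'.
— Hugo's agent: subject of the clause headed by 'expected'; c-commands the reflexive but lies outside its binding domain — cannot bind it (Principle A).
— Jorge: possessor inside the subject DP of the matrix clause; does not c-command the reflexive — cannot bind it (Principle A).
— Jorge's roommate: subject of the matrix clause; c-commands the reflexive but lies outside its binding domain — cannot bind it (Principle A).
— Karl: object of the clause headed by 'introduced'; c-commands the reflexive within its binding domain — allowed (Principle A).
— Omar: subject of the clause headed by 'introduced'; c-commands the reflexive within its binding domain — allowed (Principle A).

Karl, Omar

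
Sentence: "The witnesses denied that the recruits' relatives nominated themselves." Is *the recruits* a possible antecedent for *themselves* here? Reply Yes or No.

No

*themselves* is a reflexive; Principle A requires it to be bound within its binding domain — the clause headed by 'nominated'.
— the recruits: possessor inside the subject DP of the clause headed by 'nominated'; does not c-command the reflexive — cannot bind it (Principle A).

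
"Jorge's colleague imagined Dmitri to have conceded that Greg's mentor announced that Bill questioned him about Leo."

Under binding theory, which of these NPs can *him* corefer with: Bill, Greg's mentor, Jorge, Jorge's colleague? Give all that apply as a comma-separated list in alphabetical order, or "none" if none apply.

Greg's mentor, Jorge, Jorge's colleague

*him* is a pronoun; Principle B requires it to be free in its binding domain — the clause headed by 'questioned'.
— Bill: subject of the clause headed by 'questioned'; c-commands the pronoun within its binding domain — blocked (Principle B).
— Greg's mentor: subject of the clause headed by 'announced'; c-commands the pronoun but lies outside its binding domain — allowed.
— Jorge: possessor inside the subject DP of the matrix clause; does not c-command the pronoun — Principle B does not apply; allowed.
— Jorge's colleague: subject of the matrix clause; c-commands the pronoun but lies outside its binding domain — allowed.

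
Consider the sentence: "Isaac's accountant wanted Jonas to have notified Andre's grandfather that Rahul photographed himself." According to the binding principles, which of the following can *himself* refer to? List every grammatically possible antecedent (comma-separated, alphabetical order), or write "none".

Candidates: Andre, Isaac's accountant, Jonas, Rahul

Rahul

*himself* is a reflexive; Principle A requires it to be bound within its binding domain — the clause headed by 'photographed'.
— Andre: possessor inside the object DP of the clause headed by 'notified'; does not c-command the reflexive — cannot bind it (Principle A).
— Isaac's accountant: subject of the matrix clause; c-commands the reflexive but lies outside its binding domain — cannot bind it (Principle A).
— Jonas: subject of the clause headed by 'notified'; c-commands the reflexive but lies outside its binding domain — cannot bind it (Principle A).
— Rahul: subject of the clause headed by 'photographed'; c-commands the reflexive within its binding domain — allowed (Principle A).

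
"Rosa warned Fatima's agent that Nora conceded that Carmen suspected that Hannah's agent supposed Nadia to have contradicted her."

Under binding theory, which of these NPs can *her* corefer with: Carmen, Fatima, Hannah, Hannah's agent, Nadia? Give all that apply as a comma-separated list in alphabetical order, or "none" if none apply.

*her* is a pronoun; Principle B requires it to be free in its binding domain — the clause headed by 'contradicted'.
— Carmen: subject of the clause headed by 'suspected'; c-commands the pronoun but lies outside its binding domain — allowed.
— Fatima: possessor inside the object DP of the matrix clause; does not c-command the pronoun — Principle B does not apply; allowed.
— Hannah: possessor inside the subject DP of the clause headed by 'supposed'; does not c-command the pronoun — Principle B does not apply; allowed.
— Hannah's agent: subject of the clause headed by 'supposed'; c-commands the pronoun but lies outside its binding domain — allowed.
— Nadia: subject of the clause headed by 'contradicted'; c-commands the pronoun within its binding domain — blocked (Principle B).

Carmen, Fatima, Hannah, Hannah's agent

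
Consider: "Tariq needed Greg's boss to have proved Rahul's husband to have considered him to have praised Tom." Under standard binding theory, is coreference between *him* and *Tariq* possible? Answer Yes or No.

*Tariq* is an R-expression; Principle C requires it to be free (not bound by any c-commanding expression).
— him: subject of the clause headed by 'praised'; the pronoun does not c-command the R-expression — coreference allowed.

Yes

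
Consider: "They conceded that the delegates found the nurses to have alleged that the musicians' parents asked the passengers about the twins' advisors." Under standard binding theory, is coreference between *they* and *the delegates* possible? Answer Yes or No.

*the delegates* is an R-expression; Principle C requires it to be free (not bound by any c-commanding expression).
— they: subject of the matrix clause; the pronoun c-commands the R-expression — coreference blocked (Principle C).

No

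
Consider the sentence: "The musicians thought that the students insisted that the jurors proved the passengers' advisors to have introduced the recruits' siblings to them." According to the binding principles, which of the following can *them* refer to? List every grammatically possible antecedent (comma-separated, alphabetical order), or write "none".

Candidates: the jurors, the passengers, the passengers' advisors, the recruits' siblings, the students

*them* is a pronoun; Principle B requires it to be free in its binding domain — the clause headed by 'introduced'.
— the jurors: subject of the clause headed by 'proved'; c-commands the pronoun but lies outside its binding domain — allowed.
— the passengers: possessor inside the subject DP of the clause headed by 'introduced'; does not c-command the pronoun — Principle B does not apply; allowed.
— the passengers' advisors: subject of the clause headed by 'introduced'; c-commands the pronoun within its binding domain — blocked (Principle B).
— the recruits' siblings: object of the clause headed by 'introduced'; c-commands the pronoun within its binding domain — blocked (Principle B).
— the students: subject of the clause headed by 'insisted'; c-commands the pronoun but lies outside its binding domain — allowed.

the jurors, the passengers, the students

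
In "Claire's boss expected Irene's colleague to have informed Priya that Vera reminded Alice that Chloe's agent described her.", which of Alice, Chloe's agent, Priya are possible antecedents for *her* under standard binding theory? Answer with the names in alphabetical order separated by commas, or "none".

*her* is a pronoun; Principle B requires it to be free in its binding domain — the clause headed by 'described'.
— Alice: object of the clause headed by 'reminded'; c-commands the pronoun but lies outside its binding domain — allowed.
— Chloe's agent: subject of the clause headed by 'described'; c-commands the pronoun within its binding domain — blocked (Principle B).
— Priya: object of the clause headed by 'informed'; c-commands the pronoun but lies outside its binding domain — allowed.

Alice, Priya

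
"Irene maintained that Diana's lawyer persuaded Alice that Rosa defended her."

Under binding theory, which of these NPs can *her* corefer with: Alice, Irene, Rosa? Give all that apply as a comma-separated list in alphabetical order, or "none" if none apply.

*her* is a pronoun; Principle B requires it to be free in its binding domain — the clause headed by 'defended'.
— Alice: object of the clause headed by 'persuaded'; c-commands the pronoun but lies outside its binding domain — allowed.
— Irene: subject of the matrix clause; c-commands the pronoun but lies outside its binding domain — allowed.
— Rosa: subject of the clause headed by 'defended'; c-commands the pronoun within its binding domain — blocked (Principle B).

Alice, Irene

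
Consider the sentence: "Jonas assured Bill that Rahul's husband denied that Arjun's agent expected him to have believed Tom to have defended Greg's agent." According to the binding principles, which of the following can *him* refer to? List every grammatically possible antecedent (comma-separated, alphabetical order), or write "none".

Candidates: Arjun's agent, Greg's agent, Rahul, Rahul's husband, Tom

*him* is a pronoun; Principle B requires it to be free in its binding domain — the clause headed by 'expected'.
— Arjun's agent: subject of the clause headed by 'expected'; c-commands the pronoun within its binding domain — blocked (Principle B).
— Greg's agent: object of the clause headed by 'defended'; is c-commanded by the pronoun; coreference would bind this R-expression — blocked (Principle C).
— Rahul: possessor inside the subject DP of the clause headed by 'denied'; does not c-command the pronoun — Principle B does not apply; allowed.
— Rahul's husband: subject of the clause headed by 'denied'; c-commands the pronoun but lies outside its binding domain — allowed.
— Tom: subject of the clause headed by 'defended'; is c-commanded by the pronoun; coreference would bind this R-expression — blocked (Principle C).

Rahul, Rahul's husband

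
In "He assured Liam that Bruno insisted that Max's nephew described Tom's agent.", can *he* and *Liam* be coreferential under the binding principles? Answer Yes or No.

*Liam* is an R-expression; Principle C requires it to be free (not bound by any c-commanding expression).
— he: subject of the matrix clause; the pronoun c-commands the R-expression — coreference blocked (Principle C).

No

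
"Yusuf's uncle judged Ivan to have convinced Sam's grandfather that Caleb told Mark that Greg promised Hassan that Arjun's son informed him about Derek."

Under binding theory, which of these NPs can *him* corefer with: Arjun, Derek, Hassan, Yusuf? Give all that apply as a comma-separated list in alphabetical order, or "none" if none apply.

*him* is a pronoun; Principle B requires it to be free in its binding domain — the clause headed by 'informed'.
— Arjun: possessor inside the subject DP of the clause headed by 'informed'; does not c-command the pronoun — Principle B does not apply; allowed.
— Derek: second object of the clause headed by 'informed'; is c-commanded by the pronoun; coreference would bind this R-expression — blocked (Principle C).
— Hassan: object of the clause headed by 'promised'; c-commands the pronoun but lies outside its binding domain — allowed.
— Yusuf: possessor inside the subject DP of the matrix clause; does not c-command the pronoun — Principle B does not apply; allowed.

Arjun, Hassan, Yusuf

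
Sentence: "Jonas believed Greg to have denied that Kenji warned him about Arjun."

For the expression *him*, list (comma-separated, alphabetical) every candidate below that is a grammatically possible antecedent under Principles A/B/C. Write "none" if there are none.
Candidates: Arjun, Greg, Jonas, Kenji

*him* is a pronoun; Principle B requires it to be free in its binding domain — the clause headed by 'warned'.
— Arjun: second object of the clause headed by 'warned'; is c-commanded by the pronoun; coreference would bind this R-expression — blocked (Principle C).
— Greg: subject of the clause headed by 'denied'; c-commands the pronoun but lies outside its binding domain — allowed.
— Jonas: subject of the matrix clause; c-commands the pronoun but lies outside its binding domain — allowed.
— Kenji: subject of the clause headed by 'warned'; c-commands the pronoun within its binding domain — blocked (Principle B).

Greg, Jonas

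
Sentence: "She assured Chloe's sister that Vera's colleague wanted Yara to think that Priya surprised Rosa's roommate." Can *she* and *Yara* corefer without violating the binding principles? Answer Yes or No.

*Yara* is an R-expression; Principle C requires it to be free (not bound by any c-commanding expression).
— she: subject of the matrix clause; the pronoun c-commands the R-expression — coreference blocked (Principle C).

No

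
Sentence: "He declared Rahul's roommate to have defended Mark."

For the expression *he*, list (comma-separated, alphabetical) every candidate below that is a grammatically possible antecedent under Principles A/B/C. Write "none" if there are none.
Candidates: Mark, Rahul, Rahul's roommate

none

*he* is a pronoun; Principle B requires it to be free in its binding domain — the matrix clause.
— Mark: object of the clause headed by 'defended'; is c-commanded by the pronoun; coreference would bind this R-expression — blocked (Principle C).
— Rahul: possessor inside the subject DP of the clause headed by 'defended'; is c-commanded by the pronoun; coreference would bind this R-expression — blocked (Principle C).
— Rahul's roommate: subject of the clause headed by 'defended'; is c-commanded by the pronoun; coreference would bind this R-expression — blocked (Principle C).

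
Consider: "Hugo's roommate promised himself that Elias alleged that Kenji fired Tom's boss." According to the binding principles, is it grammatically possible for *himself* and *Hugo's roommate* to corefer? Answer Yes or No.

Yes

*himself* is a reflexive; Principle A requires it to be bound within its binding domain — the matrix clause.
— Hugo's roommate: subject of the matrix clause; c-commands the reflexive within its binding domain — allowed (Principle A).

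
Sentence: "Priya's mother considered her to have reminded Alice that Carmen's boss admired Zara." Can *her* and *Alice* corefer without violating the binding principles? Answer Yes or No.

*Alice* is an R-expression; Principle C requires it to be free (not bound by any c-commanding expression).
— her: subject of the clause headed by 'reminded'; the pronoun c-commands the R-expression — coreference blocked (Principle C).

No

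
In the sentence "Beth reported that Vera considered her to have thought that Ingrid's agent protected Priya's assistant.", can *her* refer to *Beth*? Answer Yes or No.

Yes

*her* is a pronoun; Principle B requires it to be free in its binding domain — the clause headed by 'considered'.
— Beth: subject of the matrix clause; c-commands the pronoun but lies outside its binding domain — allowed.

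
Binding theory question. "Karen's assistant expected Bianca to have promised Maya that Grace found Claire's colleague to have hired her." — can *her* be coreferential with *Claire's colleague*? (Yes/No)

No

*her* is a pronoun; Principle B requires it to be free in its binding domain — the clause headed by 'hired'.
— Claire's colleague: subject of the clause headed by 'hired'; c-commands the pronoun within its binding domain — blocked (Principle B).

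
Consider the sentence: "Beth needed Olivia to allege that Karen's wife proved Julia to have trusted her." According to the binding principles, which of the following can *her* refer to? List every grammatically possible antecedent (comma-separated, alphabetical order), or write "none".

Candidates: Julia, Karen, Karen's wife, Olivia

*her* is a pronoun; Principle B requires it to be free in its binding domain — the clause headed by 'trusted'.
— Julia: subject of the clause headed by 'trusted'; c-commands the pronoun within its binding domain — blocked (Principle B).
— Karen: possessor inside the subject DP of the clause headed by 'proved'; does not c-command the pronoun — Principle B does not apply; allowed.
— Karen's wife: subject of the clause headed by 'proved'; c-commands the pronoun but lies outside its binding domain — allowed.
— Olivia: subject of the clause headed by 'allege'; c-commands the pronoun but lies outside its binding domain — allowed.

Karen, Karen's wife, Olivia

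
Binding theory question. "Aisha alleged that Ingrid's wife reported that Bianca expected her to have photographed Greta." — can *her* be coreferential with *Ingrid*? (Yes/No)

Yes

*her* is a pronoun; Principle B requires it to be free in its binding domain — the clause headed by 'expected'.
— Ingrid: possessor inside the subject DP of the clause headed by 'reported'; does not c-command the pronoun — Principle B does not apply; allowed.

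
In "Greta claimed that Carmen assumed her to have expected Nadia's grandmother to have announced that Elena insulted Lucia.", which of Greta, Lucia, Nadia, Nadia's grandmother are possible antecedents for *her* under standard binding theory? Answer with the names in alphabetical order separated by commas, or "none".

Greta

*her* is a pronoun; Principle B requires it to be free in its binding domain — the clause headed by 'assumed'.
— Greta: subject of the matrix clause; c-commands the pronoun but lies outside its binding domain — allowed.
— Lucia: object of the clause headed by 'insulted'; is c-commanded by the pronoun; coreference would bind this R-expression — blocked (Principle C).
— Nadia: possessor inside the subject DP of the clause headed by 'announced'; is c-commanded by the pronoun; coreference would bind this R-expression — blocked (Principle C).
— Nadia's grandmother: subject of the clause headed by 'announced'; is c-commanded by the pronoun; coreference would bind this R-expression — blocked (Principle C).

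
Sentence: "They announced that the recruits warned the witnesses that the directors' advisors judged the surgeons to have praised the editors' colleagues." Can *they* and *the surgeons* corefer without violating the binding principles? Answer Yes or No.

No

*the surgeons* is an R-expression; Principle C requires it to be free (not bound by any c-commanding expression).
— they: subject of the matrix clause; the pronoun c-commands the R-expression — coreference blocked (Principle C).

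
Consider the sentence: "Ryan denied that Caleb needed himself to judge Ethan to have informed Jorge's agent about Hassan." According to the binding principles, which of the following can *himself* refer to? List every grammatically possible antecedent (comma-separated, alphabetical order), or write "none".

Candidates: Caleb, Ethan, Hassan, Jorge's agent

*himself* is a reflexive; Principle A requires it to be bound within its binding domain — the clause headed by 'needed'.
— Caleb: subject of the clause headed by 'needed'; c-commands the reflexive within its binding domain — allowed (Principle A).
— Ethan: subject of the clause headed by 'informed'; does not c-command the reflexive — cannot bind it (Principle A).
— Hassan: second object of the clause headed by 'informed'; does not c-command the reflexive — cannot bind it (Principle A).
— Jorge's agent: object of the clause headed by 'informed'; does not c-command the reflexive — cannot bind it (Principle A).

Caleb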